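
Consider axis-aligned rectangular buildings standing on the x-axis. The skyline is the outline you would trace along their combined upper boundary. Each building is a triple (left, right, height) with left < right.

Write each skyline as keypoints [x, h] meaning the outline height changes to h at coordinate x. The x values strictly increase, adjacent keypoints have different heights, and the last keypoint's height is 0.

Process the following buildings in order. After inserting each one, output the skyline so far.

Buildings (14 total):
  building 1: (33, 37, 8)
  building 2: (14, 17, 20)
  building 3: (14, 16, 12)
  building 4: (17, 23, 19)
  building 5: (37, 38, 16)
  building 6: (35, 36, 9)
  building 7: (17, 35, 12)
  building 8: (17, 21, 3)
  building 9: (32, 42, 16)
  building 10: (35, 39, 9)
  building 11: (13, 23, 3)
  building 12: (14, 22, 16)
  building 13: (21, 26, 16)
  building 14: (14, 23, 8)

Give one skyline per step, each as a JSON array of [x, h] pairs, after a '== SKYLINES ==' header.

== SKYLINES ==
[[33,8],[37,0]]
[[14,20],[17,0],[33,8],[37,0]]
[[14,20],[17,0],[33,8],[37,0]]
[[14,20],[17,19],[23,0],[33,8],[37,0]]
[[14,20],[17,19],[23,0],[33,8],[37,16],[38,0]]
[[14,20],[17,19],[23,0],[33,8],[35,9],[36,8],[37,16],[38,0]]
[[14,20],[17,19],[23,12],[35,9],[36,8],[37,16],[38,0]]
[[14,20],[17,19],[23,12],[35,9],[36,8],[37,16],[38,0]]
[[14,20],[17,19],[23,12],[32,16],[42,0]]
[[14,20],[17,19],[23,12],[32,16],[42,0]]
[[13,3],[14,20],[17,19],[23,12],[32,16],[42,0]]
[[13,3],[14,20],[17,19],[23,12],[32,16],[42,0]]
[[13,3],[14,20],[17,19],[23,16],[26,12],[32,16],[42,0]]
[[13,3],[14,20],[17,19],[23,16],[26,12],[32,16],[42,0]]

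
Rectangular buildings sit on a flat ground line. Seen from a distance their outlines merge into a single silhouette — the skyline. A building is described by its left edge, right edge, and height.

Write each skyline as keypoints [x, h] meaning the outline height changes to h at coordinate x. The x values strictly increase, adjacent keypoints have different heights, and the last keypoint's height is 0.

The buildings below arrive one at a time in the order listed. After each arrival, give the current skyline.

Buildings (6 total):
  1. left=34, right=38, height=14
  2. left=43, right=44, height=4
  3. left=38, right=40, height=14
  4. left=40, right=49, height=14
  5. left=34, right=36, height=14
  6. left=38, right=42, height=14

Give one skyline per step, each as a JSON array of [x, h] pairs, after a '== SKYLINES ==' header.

== SKYLINES ==
[[34,14],[38,0]]
[[34,14],[38,0],[43,4],[44,0]]
[[34,14],[40,0],[43,4],[44,0]]
[[34,14],[49,0]]
[[34,14],[49,0]]
[[34,14],[49,0]]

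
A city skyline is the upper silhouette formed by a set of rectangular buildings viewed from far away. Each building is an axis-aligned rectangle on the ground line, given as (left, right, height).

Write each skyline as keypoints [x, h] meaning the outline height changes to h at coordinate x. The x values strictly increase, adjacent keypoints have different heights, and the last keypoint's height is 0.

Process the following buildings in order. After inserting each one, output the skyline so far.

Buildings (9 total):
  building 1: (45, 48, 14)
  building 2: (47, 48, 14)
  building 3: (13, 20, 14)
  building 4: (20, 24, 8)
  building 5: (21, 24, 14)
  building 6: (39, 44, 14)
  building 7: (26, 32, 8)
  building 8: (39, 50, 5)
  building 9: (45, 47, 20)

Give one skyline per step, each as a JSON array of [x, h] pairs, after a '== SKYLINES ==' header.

== SKYLINES ==
[[45,14],[48,0]]
[[45,14],[48,0]]
[[13,14],[20,0],[45,14],[48,0]]
[[13,14],[20,8],[24,0],[45,14],[48,0]]
[[13,14],[20,8],[21,14],[24,0],[45,14],[48,0]]
[[13,14],[20,8],[21,14],[24,0],[39,14],[44,0],[45,14],[48,0]]
[[13,14],[20,8],[21,14],[24,0],[26,8],[32,0],[39,14],[44,0],[45,14],[48,0]]
[[13,14],[20,8],[21,14],[24,0],[26,8],[32,0],[39,14],[44,5],[45,14],[48,5],[50,0]]
[[13,14],[20,8],[21,14],[24,0],[26,8],[32,0],[39,14],[44,5],[45,20],[47,14],[48,5],[50,0]]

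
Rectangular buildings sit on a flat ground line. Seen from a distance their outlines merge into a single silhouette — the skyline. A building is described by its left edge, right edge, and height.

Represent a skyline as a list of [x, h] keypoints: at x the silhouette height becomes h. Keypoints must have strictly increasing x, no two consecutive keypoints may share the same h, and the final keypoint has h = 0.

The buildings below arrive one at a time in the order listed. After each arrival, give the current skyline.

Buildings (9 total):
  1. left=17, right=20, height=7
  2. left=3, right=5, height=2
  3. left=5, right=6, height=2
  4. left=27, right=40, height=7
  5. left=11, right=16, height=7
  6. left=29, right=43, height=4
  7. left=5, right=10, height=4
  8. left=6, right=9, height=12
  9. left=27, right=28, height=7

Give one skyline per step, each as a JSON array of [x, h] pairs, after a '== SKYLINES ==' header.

== SKYLINES ==
[[17,7],[20,0]]
[[3,2],[5,0],[17,7],[20,0]]
[[3,2],[6,0],[17,7],[20,0]]
[[3,2],[6,0],[17,7],[20,0],[27,7],[40,0]]
[[3,2],[6,0],[11,7],[16,0],[17,7],[20,0],[27,7],[40,0]]
[[3,2],[6,0],[11,7],[16,0],[17,7],[20,0],[27,7],[40,4],[43,0]]
[[3,2],[5,4],[10,0],[11,7],[16,0],[17,7],[20,0],[27,7],[40,4],[43,0]]
[[3,2],[5,4],[6,12],[9,4],[10,0],[11,7],[16,0],[17,7],[20,0],[27,7],[40,4],[43,0]]
[[3,2],[5,4],[6,12],[9,4],[10,0],[11,7],[16,0],[17,7],[20,0],[27,7],[40,4],[43,0]]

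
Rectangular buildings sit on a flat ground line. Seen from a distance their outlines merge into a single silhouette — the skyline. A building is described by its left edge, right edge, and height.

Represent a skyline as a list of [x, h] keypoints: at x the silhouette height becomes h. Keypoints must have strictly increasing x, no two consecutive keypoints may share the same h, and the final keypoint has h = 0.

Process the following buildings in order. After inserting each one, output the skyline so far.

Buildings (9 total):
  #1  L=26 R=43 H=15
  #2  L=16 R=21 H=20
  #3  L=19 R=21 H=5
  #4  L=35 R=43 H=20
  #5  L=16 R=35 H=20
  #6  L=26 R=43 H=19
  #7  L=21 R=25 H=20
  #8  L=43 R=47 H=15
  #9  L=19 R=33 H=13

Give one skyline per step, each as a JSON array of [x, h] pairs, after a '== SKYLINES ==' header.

== SKYLINES ==
[[26,15],[43,0]]
[[16,20],[21,0],[26,15],[43,0]]
[[16,20],[21,0],[26,15],[43,0]]
[[16,20],[21,0],[26,15],[35,20],[43,0]]
[[16,20],[43,0]]
[[16,20],[43,0]]
[[16,20],[43,0]]
[[16,20],[43,15],[47,0]]
[[16,20],[43,15],[47,0]]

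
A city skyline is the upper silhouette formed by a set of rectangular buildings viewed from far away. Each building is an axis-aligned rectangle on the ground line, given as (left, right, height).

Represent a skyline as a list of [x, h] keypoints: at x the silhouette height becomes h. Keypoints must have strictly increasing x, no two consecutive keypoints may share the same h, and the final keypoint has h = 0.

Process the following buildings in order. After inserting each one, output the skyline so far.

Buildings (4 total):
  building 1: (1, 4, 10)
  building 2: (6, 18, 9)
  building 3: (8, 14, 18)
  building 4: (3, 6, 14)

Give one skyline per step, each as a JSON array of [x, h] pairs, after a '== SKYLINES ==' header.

== SKYLINES ==
[[1,10],[4,0]]
[[1,10],[4,0],[6,9],[18,0]]
[[1,10],[4,0],[6,9],[8,18],[14,9],[18,0]]
[[1,10],[3,14],[6,9],[8,18],[14,9],[18,0]]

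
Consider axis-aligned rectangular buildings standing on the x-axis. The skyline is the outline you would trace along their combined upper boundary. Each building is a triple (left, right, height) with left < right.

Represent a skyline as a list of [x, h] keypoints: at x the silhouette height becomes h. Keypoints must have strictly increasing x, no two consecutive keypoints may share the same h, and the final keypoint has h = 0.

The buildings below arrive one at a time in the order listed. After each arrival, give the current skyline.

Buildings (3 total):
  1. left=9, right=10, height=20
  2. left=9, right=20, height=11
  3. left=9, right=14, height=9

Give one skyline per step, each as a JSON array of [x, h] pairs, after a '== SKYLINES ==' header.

== SKYLINES ==
[[9,20],[10,0]]
[[9,20],[10,11],[20,0]]
[[9,20],[10,11],[20,0]]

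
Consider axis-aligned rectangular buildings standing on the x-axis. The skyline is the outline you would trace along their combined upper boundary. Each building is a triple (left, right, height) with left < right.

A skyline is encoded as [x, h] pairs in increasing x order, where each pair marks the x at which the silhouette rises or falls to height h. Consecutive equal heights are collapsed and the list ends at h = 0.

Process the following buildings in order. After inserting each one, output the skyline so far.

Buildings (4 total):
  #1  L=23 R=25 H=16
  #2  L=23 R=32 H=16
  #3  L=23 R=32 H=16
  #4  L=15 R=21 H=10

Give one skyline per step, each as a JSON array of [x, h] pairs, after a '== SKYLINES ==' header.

== SKYLINES ==
[[23,16],[25,0]]
[[23,16],[32,0]]
[[23,16],[32,0]]
[[15,10],[21,0],[23,16],[32,0]]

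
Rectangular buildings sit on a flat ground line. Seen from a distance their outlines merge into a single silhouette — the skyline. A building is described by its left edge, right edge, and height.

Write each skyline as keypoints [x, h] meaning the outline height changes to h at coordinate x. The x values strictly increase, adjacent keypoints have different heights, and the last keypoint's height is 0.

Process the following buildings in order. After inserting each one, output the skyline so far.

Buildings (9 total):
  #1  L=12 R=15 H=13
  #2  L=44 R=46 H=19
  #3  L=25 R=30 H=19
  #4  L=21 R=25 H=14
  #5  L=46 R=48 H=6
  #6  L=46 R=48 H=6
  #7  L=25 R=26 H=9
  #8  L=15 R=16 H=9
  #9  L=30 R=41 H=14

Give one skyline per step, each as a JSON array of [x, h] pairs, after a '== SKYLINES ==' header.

== SKYLINES ==
[[12,13],[15,0]]
[[12,13],[15,0],[44,19],[46,0]]
[[12,13],[15,0],[25,19],[30,0],[44,19],[46,0]]
[[12,13],[15,0],[21,14],[25,19],[30,0],[44,19],[46,0]]
[[12,13],[15,0],[21,14],[25,19],[30,0],[44,19],[46,6],[48,0]]
[[12,13],[15,0],[21,14],[25,19],[30,0],[44,19],[46,6],[48,0]]
[[12,13],[15,0],[21,14],[25,19],[30,0],[44,19],[46,6],[48,0]]
[[12,13],[15,9],[16,0],[21,14],[25,19],[30,0],[44,19],[46,6],[48,0]]
[[12,13],[15,9],[16,0],[21,14],[25,19],[30,14],[41,0],[44,19],[46,6],[48,0]]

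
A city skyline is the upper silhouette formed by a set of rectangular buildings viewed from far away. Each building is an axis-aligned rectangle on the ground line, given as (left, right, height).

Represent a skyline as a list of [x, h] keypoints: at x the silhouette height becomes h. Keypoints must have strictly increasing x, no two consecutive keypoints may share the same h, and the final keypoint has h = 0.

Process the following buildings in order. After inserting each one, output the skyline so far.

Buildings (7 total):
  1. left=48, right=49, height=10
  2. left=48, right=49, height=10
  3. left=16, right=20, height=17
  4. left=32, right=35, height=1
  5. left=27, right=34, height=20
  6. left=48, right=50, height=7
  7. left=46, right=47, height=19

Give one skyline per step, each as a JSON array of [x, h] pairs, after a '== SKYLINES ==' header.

== SKYLINES ==
[[48,10],[49,0]]
[[48,10],[49,0]]
[[16,17],[20,0],[48,10],[49,0]]
[[16,17],[20,0],[32,1],[35,0],[48,10],[49,0]]
[[16,17],[20,0],[27,20],[34,1],[35,0],[48,10],[49,0]]
[[16,17],[20,0],[27,20],[34,1],[35,0],[48,10],[49,7],[50,0]]
[[16,17],[20,0],[27,20],[34,1],[35,0],[46,19],[47,0],[48,10],[49,7],[50,0]]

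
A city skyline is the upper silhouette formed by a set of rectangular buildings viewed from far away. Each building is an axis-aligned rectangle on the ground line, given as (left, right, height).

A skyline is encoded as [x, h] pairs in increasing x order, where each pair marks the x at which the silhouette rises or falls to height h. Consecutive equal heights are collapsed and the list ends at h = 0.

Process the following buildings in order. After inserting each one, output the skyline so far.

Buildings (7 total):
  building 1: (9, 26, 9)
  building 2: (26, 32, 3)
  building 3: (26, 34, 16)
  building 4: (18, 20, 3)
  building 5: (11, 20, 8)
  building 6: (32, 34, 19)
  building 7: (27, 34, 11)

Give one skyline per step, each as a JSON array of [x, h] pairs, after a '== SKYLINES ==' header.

== SKYLINES ==
[[9,9],[26,0]]
[[9,9],[26,3],[32,0]]
[[9,9],[26,16],[34,0]]
[[9,9],[26,16],[34,0]]
[[9,9],[26,16],[34,0]]
[[9,9],[26,16],[32,19],[34,0]]
[[9,9],[26,16],[32,19],[34,0]]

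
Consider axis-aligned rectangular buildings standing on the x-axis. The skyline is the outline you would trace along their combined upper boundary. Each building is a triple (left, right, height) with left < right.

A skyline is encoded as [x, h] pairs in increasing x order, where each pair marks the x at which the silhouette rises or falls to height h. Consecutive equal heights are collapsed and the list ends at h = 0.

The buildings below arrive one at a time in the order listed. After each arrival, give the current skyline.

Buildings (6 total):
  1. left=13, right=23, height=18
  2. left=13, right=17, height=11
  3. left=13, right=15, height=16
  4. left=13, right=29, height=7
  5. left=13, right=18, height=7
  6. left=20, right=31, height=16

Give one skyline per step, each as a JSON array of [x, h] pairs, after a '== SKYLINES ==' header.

== SKYLINES ==
[[13,18],[23,0]]
[[13,18],[23,0]]
[[13,18],[23,0]]
[[13,18],[23,7],[29,0]]
[[13,18],[23,7],[29,0]]
[[13,18],[23,16],[31,0]]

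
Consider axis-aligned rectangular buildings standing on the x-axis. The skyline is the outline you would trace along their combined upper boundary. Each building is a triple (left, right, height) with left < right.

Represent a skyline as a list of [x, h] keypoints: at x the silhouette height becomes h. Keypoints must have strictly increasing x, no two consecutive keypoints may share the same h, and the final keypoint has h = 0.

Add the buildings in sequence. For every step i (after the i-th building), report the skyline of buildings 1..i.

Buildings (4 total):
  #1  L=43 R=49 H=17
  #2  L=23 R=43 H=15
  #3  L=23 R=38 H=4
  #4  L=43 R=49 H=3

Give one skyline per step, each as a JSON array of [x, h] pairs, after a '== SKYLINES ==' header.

== SKYLINES ==
[[43,17],[49,0]]
[[23,15],[43,17],[49,0]]
[[23,15],[43,17],[49,0]]
[[23,15],[43,17],[49,0]]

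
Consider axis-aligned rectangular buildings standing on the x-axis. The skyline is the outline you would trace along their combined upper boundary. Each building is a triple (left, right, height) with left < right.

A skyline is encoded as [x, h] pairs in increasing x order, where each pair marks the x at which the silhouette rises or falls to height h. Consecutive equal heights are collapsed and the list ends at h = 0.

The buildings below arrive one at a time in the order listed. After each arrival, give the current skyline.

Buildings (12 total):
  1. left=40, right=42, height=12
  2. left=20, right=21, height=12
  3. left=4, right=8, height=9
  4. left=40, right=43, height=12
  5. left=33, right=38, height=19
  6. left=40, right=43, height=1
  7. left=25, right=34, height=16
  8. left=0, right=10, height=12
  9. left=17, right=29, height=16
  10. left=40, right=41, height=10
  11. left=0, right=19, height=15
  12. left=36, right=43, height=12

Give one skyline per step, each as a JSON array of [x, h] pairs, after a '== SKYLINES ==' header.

== SKYLINES ==
[[40,12],[42,0]]
[[20,12],[21,0],[40,12],[42,0]]
[[4,9],[8,0],[20,12],[21,0],[40,12],[42,0]]
[[4,9],[8,0],[20,12],[21,0],[40,12],[43,0]]
[[4,9],[8,0],[20,12],[21,0],[33,19],[38,0],[40,12],[43,0]]
[[4,9],[8,0],[20,12],[21,0],[33,19],[38,0],[40,12],[43,0]]
[[4,9],[8,0],[20,12],[21,0],[25,16],[33,19],[38,0],[40,12],[43,0]]
[[0,12],[10,0],[20,12],[21,0],[25,16],[33,19],[38,0],[40,12],[43,0]]
[[0,12],[10,0],[17,16],[33,19],[38,0],[40,12],[43,0]]
[[0,12],[10,0],[17,16],[33,19],[38,0],[40,12],[43,0]]
[[0,15],[17,16],[33,19],[38,0],[40,12],[43,0]]
[[0,15],[17,16],[33,19],[38,12],[43,0]]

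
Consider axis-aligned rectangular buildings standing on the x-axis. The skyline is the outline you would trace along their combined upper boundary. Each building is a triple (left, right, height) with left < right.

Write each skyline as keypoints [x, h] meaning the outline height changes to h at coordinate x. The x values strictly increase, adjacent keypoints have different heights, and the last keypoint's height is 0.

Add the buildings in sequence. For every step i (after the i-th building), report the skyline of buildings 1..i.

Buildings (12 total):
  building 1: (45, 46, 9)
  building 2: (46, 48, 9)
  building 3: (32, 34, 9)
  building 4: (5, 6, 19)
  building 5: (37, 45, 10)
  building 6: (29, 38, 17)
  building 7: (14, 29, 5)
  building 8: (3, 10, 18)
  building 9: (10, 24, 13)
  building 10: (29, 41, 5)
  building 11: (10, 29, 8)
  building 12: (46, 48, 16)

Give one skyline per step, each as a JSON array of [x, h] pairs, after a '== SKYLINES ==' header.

== SKYLINES ==
[[45,9],[46,0]]
[[45,9],[48,0]]
[[32,9],[34,0],[45,9],[48,0]]
[[5,19],[6,0],[32,9],[34,0],[45,9],[48,0]]
[[5,19],[6,0],[32,9],[34,0],[37,10],[45,9],[48,0]]
[[5,19],[6,0],[29,17],[38,10],[45,9],[48,0]]
[[5,19],[6,0],[14,5],[29,17],[38,10],[45,9],[48,0]]
[[3,18],[5,19],[6,18],[10,0],[14,5],[29,17],[38,10],[45,9],[48,0]]
[[3,18],[5,19],[6,18],[10,13],[24,5],[29,17],[38,10],[45,9],[48,0]]
[[3,18],[5,19],[6,18],[10,13],[24,5],[29,17],[38,10],[45,9],[48,0]]
[[3,18],[5,19],[6,18],[10,13],[24,8],[29,17],[38,10],[45,9],[48,0]]
[[3,18],[5,19],[6,18],[10,13],[24,8],[29,17],[38,10],[45,9],[46,16],[48,0]]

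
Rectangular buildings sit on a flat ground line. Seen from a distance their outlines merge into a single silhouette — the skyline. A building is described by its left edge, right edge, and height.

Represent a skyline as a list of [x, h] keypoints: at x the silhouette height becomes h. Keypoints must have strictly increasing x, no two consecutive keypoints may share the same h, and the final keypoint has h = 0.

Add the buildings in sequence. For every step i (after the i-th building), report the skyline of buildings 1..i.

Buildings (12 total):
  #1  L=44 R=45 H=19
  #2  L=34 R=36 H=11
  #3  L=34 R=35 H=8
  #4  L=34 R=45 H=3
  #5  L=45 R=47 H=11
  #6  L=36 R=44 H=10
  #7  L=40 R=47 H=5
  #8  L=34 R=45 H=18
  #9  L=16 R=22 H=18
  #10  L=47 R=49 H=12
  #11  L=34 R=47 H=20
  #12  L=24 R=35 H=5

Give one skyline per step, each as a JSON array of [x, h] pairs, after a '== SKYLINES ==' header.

== SKYLINES ==
[[44,19],[45,0]]
[[34,11],[36,0],[44,19],[45,0]]
[[34,11],[36,0],[44,19],[45,0]]
[[34,11],[36,3],[44,19],[45,0]]
[[34,11],[36,3],[44,19],[45,11],[47,0]]
[[34,11],[36,10],[44,19],[45,11],[47,0]]
[[34,11],[36,10],[44,19],[45,11],[47,0]]
[[34,18],[44,19],[45,11],[47,0]]
[[16,18],[22,0],[34,18],[44,19],[45,11],[47,0]]
[[16,18],[22,0],[34,18],[44,19],[45,11],[47,12],[49,0]]
[[16,18],[22,0],[34,20],[47,12],[49,0]]
[[16,18],[22,0],[24,5],[34,20],[47,12],[49,0]]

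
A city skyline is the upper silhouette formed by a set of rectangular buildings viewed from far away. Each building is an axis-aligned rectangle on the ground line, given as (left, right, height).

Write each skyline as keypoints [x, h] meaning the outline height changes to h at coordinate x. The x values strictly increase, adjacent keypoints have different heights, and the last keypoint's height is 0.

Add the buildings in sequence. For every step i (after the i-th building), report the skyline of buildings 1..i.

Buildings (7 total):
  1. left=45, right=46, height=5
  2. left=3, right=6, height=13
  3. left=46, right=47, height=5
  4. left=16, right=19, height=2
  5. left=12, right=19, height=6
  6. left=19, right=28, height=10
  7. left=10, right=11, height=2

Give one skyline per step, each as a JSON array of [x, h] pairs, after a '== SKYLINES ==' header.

== SKYLINES ==
[[45,5],[46,0]]
[[3,13],[6,0],[45,5],[46,0]]
[[3,13],[6,0],[45,5],[47,0]]
[[3,13],[6,0],[16,2],[19,0],[45,5],[47,0]]
[[3,13],[6,0],[12,6],[19,0],[45,5],[47,0]]
[[3,13],[6,0],[12,6],[19,10],[28,0],[45,5],[47,0]]
[[3,13],[6,0],[10,2],[11,0],[12,6],[19,10],[28,0],[45,5],[47,0]]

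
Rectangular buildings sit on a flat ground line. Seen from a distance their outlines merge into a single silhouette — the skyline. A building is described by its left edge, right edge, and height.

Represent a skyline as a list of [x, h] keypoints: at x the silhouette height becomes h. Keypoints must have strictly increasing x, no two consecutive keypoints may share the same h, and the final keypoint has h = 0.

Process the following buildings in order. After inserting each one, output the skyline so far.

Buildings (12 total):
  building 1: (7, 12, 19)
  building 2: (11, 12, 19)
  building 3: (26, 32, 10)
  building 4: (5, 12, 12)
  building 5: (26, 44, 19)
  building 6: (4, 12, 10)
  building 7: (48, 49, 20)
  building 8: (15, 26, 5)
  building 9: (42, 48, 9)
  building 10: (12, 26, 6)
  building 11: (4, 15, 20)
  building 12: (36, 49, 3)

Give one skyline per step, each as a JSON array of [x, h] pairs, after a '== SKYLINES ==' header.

== SKYLINES ==
[[7,19],[12,0]]
[[7,19],[12,0]]
[[7,19],[12,0],[26,10],[32,0]]
[[5,12],[7,19],[12,0],[26,10],[32,0]]
[[5,12],[7,19],[12,0],[26,19],[44,0]]
[[4,10],[5,12],[7,19],[12,0],[26,19],[44,0]]
[[4,10],[5,12],[7,19],[12,0],[26,19],[44,0],[48,20],[49,0]]
[[4,10],[5,12],[7,19],[12,0],[15,5],[26,19],[44,0],[48,20],[49,0]]
[[4,10],[5,12],[7,19],[12,0],[15,5],[26,19],[44,9],[48,20],[49,0]]
[[4,10],[5,12],[7,19],[12,6],[26,19],[44,9],[48,20],[49,0]]
[[4,20],[15,6],[26,19],[44,9],[48,20],[49,0]]
[[4,20],[15,6],[26,19],[44,9],[48,20],[49,0]]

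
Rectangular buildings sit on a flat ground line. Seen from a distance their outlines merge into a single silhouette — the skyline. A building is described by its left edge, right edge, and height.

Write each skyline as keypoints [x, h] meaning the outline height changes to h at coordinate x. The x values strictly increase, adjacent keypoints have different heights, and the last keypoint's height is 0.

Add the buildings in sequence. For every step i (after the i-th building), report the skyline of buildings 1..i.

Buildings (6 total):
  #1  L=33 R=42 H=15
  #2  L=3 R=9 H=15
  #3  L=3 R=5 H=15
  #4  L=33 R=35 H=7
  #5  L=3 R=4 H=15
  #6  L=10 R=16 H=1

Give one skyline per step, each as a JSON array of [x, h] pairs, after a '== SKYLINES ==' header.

== SKYLINES ==
[[33,15],[42,0]]
[[3,15],[9,0],[33,15],[42,0]]
[[3,15],[9,0],[33,15],[42,0]]
[[3,15],[9,0],[33,15],[42,0]]
[[3,15],[9,0],[33,15],[42,0]]
[[3,15],[9,0],[10,1],[16,0],[33,15],[42,0]]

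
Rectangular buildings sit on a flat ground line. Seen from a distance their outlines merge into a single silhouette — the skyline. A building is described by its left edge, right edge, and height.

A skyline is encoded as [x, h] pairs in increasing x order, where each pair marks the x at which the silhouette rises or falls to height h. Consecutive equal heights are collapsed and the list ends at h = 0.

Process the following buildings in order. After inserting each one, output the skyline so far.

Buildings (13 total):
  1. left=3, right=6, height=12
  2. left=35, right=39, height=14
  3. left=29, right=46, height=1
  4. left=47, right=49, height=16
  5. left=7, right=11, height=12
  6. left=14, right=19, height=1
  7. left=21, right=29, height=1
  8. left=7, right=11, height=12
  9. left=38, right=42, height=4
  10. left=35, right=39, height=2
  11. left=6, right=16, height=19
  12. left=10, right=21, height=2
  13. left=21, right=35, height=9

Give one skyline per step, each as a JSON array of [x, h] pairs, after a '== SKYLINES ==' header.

== SKYLINES ==
[[3,12],[6,0]]
[[3,12],[6,0],[35,14],[39,0]]
[[3,12],[6,0],[29,1],[35,14],[39,1],[46,0]]
[[3,12],[6,0],[29,1],[35,14],[39,1],[46,0],[47,16],[49,0]]
[[3,12],[6,0],[7,12],[11,0],[29,1],[35,14],[39,1],[46,0],[47,16],[49,0]]
[[3,12],[6,0],[7,12],[11,0],[14,1],[19,0],[29,1],[35,14],[39,1],[46,0],[47,16],[49,0]]
[[3,12],[6,0],[7,12],[11,0],[14,1],[19,0],[21,1],[35,14],[39,1],[46,0],[47,16],[49,0]]
[[3,12],[6,0],[7,12],[11,0],[14,1],[19,0],[21,1],[35,14],[39,1],[46,0],[47,16],[49,0]]
[[3,12],[6,0],[7,12],[11,0],[14,1],[19,0],[21,1],[35,14],[39,4],[42,1],[46,0],[47,16],[49,0]]
[[3,12],[6,0],[7,12],[11,0],[14,1],[19,0],[21,1],[35,14],[39,4],[42,1],[46,0],[47,16],[49,0]]
[[3,12],[6,19],[16,1],[19,0],[21,1],[35,14],[39,4],[42,1],[46,0],[47,16],[49,0]]
[[3,12],[6,19],[16,2],[21,1],[35,14],[39,4],[42,1],[46,0],[47,16],[49,0]]
[[3,12],[6,19],[16,2],[21,9],[35,14],[39,4],[42,1],[46,0],[47,16],[49,0]]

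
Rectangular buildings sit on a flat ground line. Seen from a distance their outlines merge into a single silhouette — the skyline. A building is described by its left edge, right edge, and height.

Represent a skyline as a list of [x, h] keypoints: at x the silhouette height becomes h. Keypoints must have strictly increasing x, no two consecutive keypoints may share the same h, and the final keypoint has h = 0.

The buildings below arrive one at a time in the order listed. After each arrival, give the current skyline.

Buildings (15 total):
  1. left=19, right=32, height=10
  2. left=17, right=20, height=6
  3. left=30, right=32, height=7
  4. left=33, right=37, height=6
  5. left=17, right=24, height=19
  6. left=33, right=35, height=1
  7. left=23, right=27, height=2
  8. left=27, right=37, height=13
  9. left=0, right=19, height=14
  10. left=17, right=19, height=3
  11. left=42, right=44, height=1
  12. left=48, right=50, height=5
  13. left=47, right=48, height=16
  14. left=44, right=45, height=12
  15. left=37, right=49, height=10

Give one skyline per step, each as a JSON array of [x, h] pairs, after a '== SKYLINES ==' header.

== SKYLINES ==
[[19,10],[32,0]]
[[17,6],[19,10],[32,0]]
[[17,6],[19,10],[32,0]]
[[17,6],[19,10],[32,0],[33,6],[37,0]]
[[17,19],[24,10],[32,0],[33,6],[37,0]]
[[17,19],[24,10],[32,0],[33,6],[37,0]]
[[17,19],[24,10],[32,0],[33,6],[37,0]]
[[17,19],[24,10],[27,13],[37,0]]
[[0,14],[17,19],[24,10],[27,13],[37,0]]
[[0,14],[17,19],[24,10],[27,13],[37,0]]
[[0,14],[17,19],[24,10],[27,13],[37,0],[42,1],[44,0]]
[[0,14],[17,19],[24,10],[27,13],[37,0],[42,1],[44,0],[48,5],[50,0]]
[[0,14],[17,19],[24,10],[27,13],[37,0],[42,1],[44,0],[47,16],[48,5],[50,0]]
[[0,14],[17,19],[24,10],[27,13],[37,0],[42,1],[44,12],[45,0],[47,16],[48,5],[50,0]]
[[0,14],[17,19],[24,10],[27,13],[37,10],[44,12],[45,10],[47,16],[48,10],[49,5],[50,0]]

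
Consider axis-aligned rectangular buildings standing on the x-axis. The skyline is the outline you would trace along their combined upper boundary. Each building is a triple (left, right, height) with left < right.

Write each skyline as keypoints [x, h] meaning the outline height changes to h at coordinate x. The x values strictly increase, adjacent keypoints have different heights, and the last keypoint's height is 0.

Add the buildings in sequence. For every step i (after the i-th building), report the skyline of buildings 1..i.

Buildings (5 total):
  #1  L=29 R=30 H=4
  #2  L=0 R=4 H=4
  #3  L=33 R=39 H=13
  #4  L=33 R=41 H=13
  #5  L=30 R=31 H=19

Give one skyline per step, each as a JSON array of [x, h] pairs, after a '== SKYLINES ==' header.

== SKYLINES ==
[[29,4],[30,0]]
[[0,4],[4,0],[29,4],[30,0]]
[[0,4],[4,0],[29,4],[30,0],[33,13],[39,0]]
[[0,4],[4,0],[29,4],[30,0],[33,13],[41,0]]
[[0,4],[4,0],[29,4],[30,19],[31,0],[33,13],[41,0]]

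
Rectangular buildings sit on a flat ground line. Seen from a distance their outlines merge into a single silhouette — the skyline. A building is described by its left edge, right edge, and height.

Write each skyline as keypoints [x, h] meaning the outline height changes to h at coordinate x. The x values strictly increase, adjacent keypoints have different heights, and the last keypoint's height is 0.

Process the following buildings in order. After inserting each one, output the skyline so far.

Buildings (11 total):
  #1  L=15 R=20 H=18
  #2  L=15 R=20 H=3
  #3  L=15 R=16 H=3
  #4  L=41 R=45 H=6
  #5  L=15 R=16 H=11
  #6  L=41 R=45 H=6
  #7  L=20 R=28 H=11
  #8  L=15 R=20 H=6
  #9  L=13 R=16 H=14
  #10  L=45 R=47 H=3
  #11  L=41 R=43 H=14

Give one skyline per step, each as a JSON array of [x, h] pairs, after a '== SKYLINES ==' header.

== SKYLINES ==
[[15,18],[20,0]]
[[15,18],[20,0]]
[[15,18],[20,0]]
[[15,18],[20,0],[41,6],[45,0]]
[[15,18],[20,0],[41,6],[45,0]]
[[15,18],[20,0],[41,6],[45,0]]
[[15,18],[20,11],[28,0],[41,6],[45,0]]
[[15,18],[20,11],[28,0],[41,6],[45,0]]
[[13,14],[15,18],[20,11],[28,0],[41,6],[45,0]]
[[13,14],[15,18],[20,11],[28,0],[41,6],[45,3],[47,0]]
[[13,14],[15,18],[20,11],[28,0],[41,14],[43,6],[45,3],[47,0]]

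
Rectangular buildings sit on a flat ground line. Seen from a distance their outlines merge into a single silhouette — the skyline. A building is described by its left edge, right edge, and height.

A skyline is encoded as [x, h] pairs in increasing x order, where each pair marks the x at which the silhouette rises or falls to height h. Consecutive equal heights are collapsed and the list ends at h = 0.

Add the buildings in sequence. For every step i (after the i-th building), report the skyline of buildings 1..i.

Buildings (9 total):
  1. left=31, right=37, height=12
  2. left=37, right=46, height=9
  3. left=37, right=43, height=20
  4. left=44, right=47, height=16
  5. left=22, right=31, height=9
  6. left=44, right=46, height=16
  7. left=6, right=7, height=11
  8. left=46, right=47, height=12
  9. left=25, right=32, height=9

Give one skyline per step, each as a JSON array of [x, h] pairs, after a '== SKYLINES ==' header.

== SKYLINES ==
[[31,12],[37,0]]
[[31,12],[37,9],[46,0]]
[[31,12],[37,20],[43,9],[46,0]]
[[31,12],[37,20],[43,9],[44,16],[47,0]]
[[22,9],[31,12],[37,20],[43,9],[44,16],[47,0]]
[[22,9],[31,12],[37,20],[43,9],[44,16],[47,0]]
[[6,11],[7,0],[22,9],[31,12],[37,20],[43,9],[44,16],[47,0]]
[[6,11],[7,0],[22,9],[31,12],[37,20],[43,9],[44,16],[47,0]]
[[6,11],[7,0],[22,9],[31,12],[37,20],[43,9],[44,16],[47,0]]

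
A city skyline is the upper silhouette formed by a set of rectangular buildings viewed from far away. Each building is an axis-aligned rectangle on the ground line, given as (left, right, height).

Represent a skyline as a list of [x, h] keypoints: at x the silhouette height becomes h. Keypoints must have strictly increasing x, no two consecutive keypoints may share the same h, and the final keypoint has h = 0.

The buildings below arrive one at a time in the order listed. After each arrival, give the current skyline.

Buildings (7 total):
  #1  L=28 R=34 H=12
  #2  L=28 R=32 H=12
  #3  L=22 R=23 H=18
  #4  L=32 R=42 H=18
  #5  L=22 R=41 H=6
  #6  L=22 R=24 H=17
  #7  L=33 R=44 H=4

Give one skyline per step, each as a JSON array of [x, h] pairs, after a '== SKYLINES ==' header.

== SKYLINES ==
[[28,12],[34,0]]
[[28,12],[34,0]]
[[22,18],[23,0],[28,12],[34,0]]
[[22,18],[23,0],[28,12],[32,18],[42,0]]
[[22,18],[23,6],[28,12],[32,18],[42,0]]
[[22,18],[23,17],[24,6],[28,12],[32,18],[42,0]]
[[22,18],[23,17],[24,6],[28,12],[32,18],[42,4],[44,0]]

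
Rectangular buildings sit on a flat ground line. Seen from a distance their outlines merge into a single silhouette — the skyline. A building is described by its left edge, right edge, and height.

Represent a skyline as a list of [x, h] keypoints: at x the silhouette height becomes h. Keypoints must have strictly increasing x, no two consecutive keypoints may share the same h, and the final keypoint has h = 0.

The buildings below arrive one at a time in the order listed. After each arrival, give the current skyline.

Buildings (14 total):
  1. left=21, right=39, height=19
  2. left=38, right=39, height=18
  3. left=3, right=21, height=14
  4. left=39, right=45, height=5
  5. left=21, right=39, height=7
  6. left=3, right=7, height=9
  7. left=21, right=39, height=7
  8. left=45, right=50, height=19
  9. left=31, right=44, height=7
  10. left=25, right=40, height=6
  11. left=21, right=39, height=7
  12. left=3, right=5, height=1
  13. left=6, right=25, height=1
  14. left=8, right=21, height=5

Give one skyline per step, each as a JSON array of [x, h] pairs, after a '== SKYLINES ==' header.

== SKYLINES ==
[[21,19],[39,0]]
[[21,19],[39,0]]
[[3,14],[21,19],[39,0]]
[[3,14],[21,19],[39,5],[45,0]]
[[3,14],[21,19],[39,5],[45,0]]
[[3,14],[21,19],[39,5],[45,0]]
[[3,14],[21,19],[39,5],[45,0]]
[[3,14],[21,19],[39,5],[45,19],[50,0]]
[[3,14],[21,19],[39,7],[44,5],[45,19],[50,0]]
[[3,14],[21,19],[39,7],[44,5],[45,19],[50,0]]
[[3,14],[21,19],[39,7],[44,5],[45,19],[50,0]]
[[3,14],[21,19],[39,7],[44,5],[45,19],[50,0]]
[[3,14],[21,19],[39,7],[44,5],[45,19],[50,0]]
[[3,14],[21,19],[39,7],[44,5],[45,19],[50,0]]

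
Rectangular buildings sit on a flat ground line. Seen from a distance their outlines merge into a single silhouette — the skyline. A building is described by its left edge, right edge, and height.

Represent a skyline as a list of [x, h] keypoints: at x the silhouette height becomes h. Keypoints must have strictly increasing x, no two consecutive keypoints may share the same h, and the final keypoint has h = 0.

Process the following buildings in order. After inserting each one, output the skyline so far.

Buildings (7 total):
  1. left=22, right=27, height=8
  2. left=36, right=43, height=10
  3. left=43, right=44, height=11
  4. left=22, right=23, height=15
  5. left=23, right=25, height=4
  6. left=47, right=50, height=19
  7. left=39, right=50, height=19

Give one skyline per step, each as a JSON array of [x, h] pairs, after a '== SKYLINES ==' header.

== SKYLINES ==
[[22,8],[27,0]]
[[22,8],[27,0],[36,10],[43,0]]
[[22,8],[27,0],[36,10],[43,11],[44,0]]
[[22,15],[23,8],[27,0],[36,10],[43,11],[44,0]]
[[22,15],[23,8],[27,0],[36,10],[43,11],[44,0]]
[[22,15],[23,8],[27,0],[36,10],[43,11],[44,0],[47,19],[50,0]]
[[22,15],[23,8],[27,0],[36,10],[39,19],[50,0]]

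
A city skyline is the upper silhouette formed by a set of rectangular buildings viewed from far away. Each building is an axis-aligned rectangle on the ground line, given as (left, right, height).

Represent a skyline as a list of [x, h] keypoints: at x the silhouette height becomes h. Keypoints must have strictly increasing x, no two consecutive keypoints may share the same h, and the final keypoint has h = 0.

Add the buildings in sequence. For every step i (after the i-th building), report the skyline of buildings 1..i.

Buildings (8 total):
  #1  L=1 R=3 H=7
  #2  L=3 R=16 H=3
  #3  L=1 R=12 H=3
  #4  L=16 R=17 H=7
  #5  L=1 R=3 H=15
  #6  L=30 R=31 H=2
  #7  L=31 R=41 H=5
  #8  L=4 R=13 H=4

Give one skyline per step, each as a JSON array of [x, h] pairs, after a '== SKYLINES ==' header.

== SKYLINES ==
[[1,7],[3,0]]
[[1,7],[3,3],[16,0]]
[[1,7],[3,3],[16,0]]
[[1,7],[3,3],[16,7],[17,0]]
[[1,15],[3,3],[16,7],[17,0]]
[[1,15],[3,3],[16,7],[17,0],[30,2],[31,0]]
[[1,15],[3,3],[16,7],[17,0],[30,2],[31,5],[41,0]]
[[1,15],[3,3],[4,4],[13,3],[16,7],[17,0],[30,2],[31,5],[41,0]]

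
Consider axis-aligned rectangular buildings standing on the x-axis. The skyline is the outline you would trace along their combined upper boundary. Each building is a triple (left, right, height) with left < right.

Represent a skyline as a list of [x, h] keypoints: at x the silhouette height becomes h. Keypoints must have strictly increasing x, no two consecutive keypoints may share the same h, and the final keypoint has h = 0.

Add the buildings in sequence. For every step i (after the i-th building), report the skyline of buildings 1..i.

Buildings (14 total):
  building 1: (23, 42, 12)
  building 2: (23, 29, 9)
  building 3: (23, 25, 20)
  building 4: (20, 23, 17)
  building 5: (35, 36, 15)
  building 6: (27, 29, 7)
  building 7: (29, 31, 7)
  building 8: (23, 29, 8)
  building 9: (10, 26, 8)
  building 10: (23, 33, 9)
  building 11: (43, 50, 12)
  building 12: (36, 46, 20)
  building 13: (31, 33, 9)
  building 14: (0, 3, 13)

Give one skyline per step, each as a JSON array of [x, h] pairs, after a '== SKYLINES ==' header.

== SKYLINES ==
[[23,12],[42,0]]
[[23,12],[42,0]]
[[23,20],[25,12],[42,0]]
[[20,17],[23,20],[25,12],[42,0]]
[[20,17],[23,20],[25,12],[35,15],[36,12],[42,0]]
[[20,17],[23,20],[25,12],[35,15],[36,12],[42,0]]
[[20,17],[23,20],[25,12],[35,15],[36,12],[42,0]]
[[20,17],[23,20],[25,12],[35,15],[36,12],[42,0]]
[[10,8],[20,17],[23,20],[25,12],[35,15],[36,12],[42,0]]
[[10,8],[20,17],[23,20],[25,12],[35,15],[36,12],[42,0]]
[[10,8],[20,17],[23,20],[25,12],[35,15],[36,12],[42,0],[43,12],[50,0]]
[[10,8],[20,17],[23,20],[25,12],[35,15],[36,20],[46,12],[50,0]]
[[10,8],[20,17],[23,20],[25,12],[35,15],[36,20],[46,12],[50,0]]
[[0,13],[3,0],[10,8],[20,17],[23,20],[25,12],[35,15],[36,20],[46,12],[50,0]]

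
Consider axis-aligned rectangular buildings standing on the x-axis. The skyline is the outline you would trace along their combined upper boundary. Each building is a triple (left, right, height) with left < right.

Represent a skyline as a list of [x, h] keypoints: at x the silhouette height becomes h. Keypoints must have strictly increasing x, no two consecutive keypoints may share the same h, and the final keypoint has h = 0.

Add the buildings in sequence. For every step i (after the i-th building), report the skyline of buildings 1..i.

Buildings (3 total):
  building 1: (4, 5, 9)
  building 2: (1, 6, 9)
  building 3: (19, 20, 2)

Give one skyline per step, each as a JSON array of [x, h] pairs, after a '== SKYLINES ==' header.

== SKYLINES ==
[[4,9],[5,0]]
[[1,9],[6,0]]
[[1,9],[6,0],[19,2],[20,0]]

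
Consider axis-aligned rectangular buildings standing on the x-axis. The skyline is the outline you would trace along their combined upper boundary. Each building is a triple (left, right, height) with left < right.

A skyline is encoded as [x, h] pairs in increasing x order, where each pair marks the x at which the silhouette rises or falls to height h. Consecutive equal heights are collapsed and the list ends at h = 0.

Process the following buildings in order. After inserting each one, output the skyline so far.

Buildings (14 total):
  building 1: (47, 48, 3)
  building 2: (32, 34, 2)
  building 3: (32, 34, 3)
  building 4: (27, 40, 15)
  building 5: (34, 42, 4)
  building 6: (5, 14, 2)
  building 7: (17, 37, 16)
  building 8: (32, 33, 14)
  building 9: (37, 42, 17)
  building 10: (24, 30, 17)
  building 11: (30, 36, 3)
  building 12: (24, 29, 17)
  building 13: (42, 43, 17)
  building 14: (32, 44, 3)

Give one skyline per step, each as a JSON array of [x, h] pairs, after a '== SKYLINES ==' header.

== SKYLINES ==
[[47,3],[48,0]]
[[32,2],[34,0],[47,3],[48,0]]
[[32,3],[34,0],[47,3],[48,0]]
[[27,15],[40,0],[47,3],[48,0]]
[[27,15],[40,4],[42,0],[47,3],[48,0]]
[[5,2],[14,0],[27,15],[40,4],[42,0],[47,3],[48,0]]
[[5,2],[14,0],[17,16],[37,15],[40,4],[42,0],[47,3],[48,0]]
[[5,2],[14,0],[17,16],[37,15],[40,4],[42,0],[47,3],[48,0]]
[[5,2],[14,0],[17,16],[37,17],[42,0],[47,3],[48,0]]
[[5,2],[14,0],[17,16],[24,17],[30,16],[37,17],[42,0],[47,3],[48,0]]
[[5,2],[14,0],[17,16],[24,17],[30,16],[37,17],[42,0],[47,3],[48,0]]
[[5,2],[14,0],[17,16],[24,17],[30,16],[37,17],[42,0],[47,3],[48,0]]
[[5,2],[14,0],[17,16],[24,17],[30,16],[37,17],[43,0],[47,3],[48,0]]
[[5,2],[14,0],[17,16],[24,17],[30,16],[37,17],[43,3],[44,0],[47,3],[48,0]]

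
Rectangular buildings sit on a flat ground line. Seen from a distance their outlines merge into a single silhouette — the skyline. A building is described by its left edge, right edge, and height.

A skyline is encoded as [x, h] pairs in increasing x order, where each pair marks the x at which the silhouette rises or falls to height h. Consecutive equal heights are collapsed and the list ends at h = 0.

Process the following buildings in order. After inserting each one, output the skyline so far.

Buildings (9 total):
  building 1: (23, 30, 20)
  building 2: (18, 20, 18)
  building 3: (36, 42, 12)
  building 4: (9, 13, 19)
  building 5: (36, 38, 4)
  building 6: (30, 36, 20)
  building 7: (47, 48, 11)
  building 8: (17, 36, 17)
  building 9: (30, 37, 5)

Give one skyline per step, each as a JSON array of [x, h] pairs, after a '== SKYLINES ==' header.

== SKYLINES ==
[[23,20],[30,0]]
[[18,18],[20,0],[23,20],[30,0]]
[[18,18],[20,0],[23,20],[30,0],[36,12],[42,0]]
[[9,19],[13,0],[18,18],[20,0],[23,20],[30,0],[36,12],[42,0]]
[[9,19],[13,0],[18,18],[20,0],[23,20],[30,0],[36,12],[42,0]]
[[9,19],[13,0],[18,18],[20,0],[23,20],[36,12],[42,0]]
[[9,19],[13,0],[18,18],[20,0],[23,20],[36,12],[42,0],[47,11],[48,0]]
[[9,19],[13,0],[17,17],[18,18],[20,17],[23,20],[36,12],[42,0],[47,11],[48,0]]
[[9,19],[13,0],[17,17],[18,18],[20,17],[23,20],[36,12],[42,0],[47,11],[48,0]]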